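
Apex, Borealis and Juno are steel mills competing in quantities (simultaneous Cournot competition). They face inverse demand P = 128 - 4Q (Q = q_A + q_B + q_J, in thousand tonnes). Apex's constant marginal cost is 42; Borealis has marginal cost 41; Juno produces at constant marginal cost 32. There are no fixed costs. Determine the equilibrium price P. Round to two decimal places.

Apex's profit: π_A = (128 - 4Q)q_A - (42q_A). Setting ∂π_A/∂q_A = 0: 86 - 8q_A - 4(q_B + q_J) = 0.
Borealis's first-order condition: 87 - 8q_B - 4(q_A + q_J) = 0.
Juno's first-order condition: 96 - 8q_J - 4(q_A + q_B) = 0.
Adding the 3 first-order conditions: 269 − 16Q = 0, so Q = 269/16.
Back-substituting: q_A = (86 − 269/4)/4 = 75/16, q_B = (87 − 269/4)/4 = 79/16, q_J = (96 − 269/4)/4 = 115/16.
Total output Q = 269/16, so price P = 128 - 4·(269/16) = 243/4.

60.75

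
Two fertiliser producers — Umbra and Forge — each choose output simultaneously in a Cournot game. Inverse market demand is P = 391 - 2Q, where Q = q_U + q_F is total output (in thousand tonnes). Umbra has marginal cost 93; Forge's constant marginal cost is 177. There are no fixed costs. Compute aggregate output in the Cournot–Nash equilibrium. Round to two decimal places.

Umbra's profit: π_U = (391 - 2Q)q_U - (93q_U). Setting ∂π_U/∂q_U = 0: 298 - 4q_U - 2(q_F) = 0.
Forge's profit: π_F = (391 - 2Q)q_F - (177q_F). Setting ∂π_F/∂q_F = 0: 214 - 4q_F - 2(q_U) = 0.
So q_U = (298 - 2q_F)/4 and q_F = (214 - 2q_U)/4.
Substituting one into the other gives q_U = 191/3 and q_F = 65/3.
Total output Q = 191/3 + 65/3 = 256/3.

85.33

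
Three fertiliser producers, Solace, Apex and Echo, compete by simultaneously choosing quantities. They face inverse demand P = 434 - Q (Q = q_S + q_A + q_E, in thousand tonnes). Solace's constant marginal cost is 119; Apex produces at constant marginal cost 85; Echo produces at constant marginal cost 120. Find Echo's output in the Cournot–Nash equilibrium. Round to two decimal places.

Solace's profit: π_S = (434 - Q)q_S - (119q_S). Setting ∂π_S/∂q_S = 0: 315 - 2q_S - (q_A + q_E) = 0.
Apex's profit: π_A = (434 - Q)q_A - (85q_A). Setting ∂π_A/∂q_A = 0: 349 - 2q_A - (q_S + q_E) = 0.
Echo's first-order condition: 314 - 2q_E - (q_S + q_A) = 0.
Summing all 3 equations gives 978 − 4Q = 0, hence Q = 489/2.
Back-substituting: q_S = (315 − 489/2) = 141/2, q_A = (349 − 489/2) = 209/2, q_E = (314 − 489/2) = 139/2.

69.50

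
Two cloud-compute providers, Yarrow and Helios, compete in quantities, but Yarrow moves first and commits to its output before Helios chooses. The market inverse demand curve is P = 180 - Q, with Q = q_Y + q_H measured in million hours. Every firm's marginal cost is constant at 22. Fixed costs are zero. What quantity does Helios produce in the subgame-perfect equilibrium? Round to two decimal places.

39.50

Solve by backward induction. Given q_Y, the follower Helios maximises π_H = (180 - q_Y - q_H)q_H - 22q_H.
Follower FOC: 158 - q_Y - 2q_H = 0, so q_H(q_Y) = (158 - q_Y)/2.
The leader anticipates this reaction. Substituting into P = 180 - Q gives P = 101 - (1/2)q_Y, so π_Y = (101 - (1/2)q_Y)q_Y - 22q_Y.
Maximising: ∂π_Y/∂q_Y = 79 - q_Y = 0, giving q_Y = 79.
Then q_H = (158 - 79)/2 = 79/2.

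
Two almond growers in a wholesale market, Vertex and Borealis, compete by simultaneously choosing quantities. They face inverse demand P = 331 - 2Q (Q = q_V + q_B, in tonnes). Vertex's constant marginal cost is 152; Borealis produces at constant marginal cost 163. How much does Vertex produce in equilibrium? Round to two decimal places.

31.67

Vertex's profit: π_V = (331 - 2Q)q_V - (152q_V). Setting ∂π_V/∂q_V = 0: 179 - 4q_V - 2(q_B) = 0.
Borealis's profit: π_B = (331 - 2Q)q_B - (163q_B). Setting ∂π_B/∂q_B = 0: 168 - 4q_B - 2(q_V) = 0.
Best responses: q_V = (179 - 2q_B)/4, q_B = (168 - 2q_V)/4.
Solving the pair: q_V = 95/3, q_B = 157/6.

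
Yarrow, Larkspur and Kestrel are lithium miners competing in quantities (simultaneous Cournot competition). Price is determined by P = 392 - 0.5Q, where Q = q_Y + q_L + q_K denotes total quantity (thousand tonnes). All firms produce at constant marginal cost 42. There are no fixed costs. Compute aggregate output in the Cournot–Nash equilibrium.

525

Each firm earns π_i = (392 - 0.5Q)q_i - 42q_i.
First-order condition (treating rivals' output as given): 350 - q_i - (1/2)·Σ_{j≠i} q_j = 0.
By symmetry each firm produces the same amount; substituting Σ_{j≠i} q_j = 2q_i yields q_i = 350/2 = 175.
Total output Q = 175 + 175 + 175 = 525.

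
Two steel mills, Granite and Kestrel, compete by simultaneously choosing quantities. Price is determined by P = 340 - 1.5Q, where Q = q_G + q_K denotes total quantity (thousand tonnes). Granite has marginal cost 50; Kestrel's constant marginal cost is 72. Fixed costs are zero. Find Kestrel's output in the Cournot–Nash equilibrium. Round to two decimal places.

Granite's profit: π_G = (340 - 1.5Q)q_G - (50q_G). Setting ∂π_G/∂q_G = 0: 290 - 3q_G - (3/2)(q_K) = 0.
Kestrel's profit: π_K = (340 - 1.5Q)q_K - (72q_K). Setting ∂π_K/∂q_K = 0: 268 - 3q_K - (3/2)(q_G) = 0.
Rearranging gives the reaction functions q_G = (290 - (3/2)q_K)/3 and q_K = (268 - (3/2)q_G)/3.
Solving the pair: q_G = 208/3, q_K = 164/3.

54.67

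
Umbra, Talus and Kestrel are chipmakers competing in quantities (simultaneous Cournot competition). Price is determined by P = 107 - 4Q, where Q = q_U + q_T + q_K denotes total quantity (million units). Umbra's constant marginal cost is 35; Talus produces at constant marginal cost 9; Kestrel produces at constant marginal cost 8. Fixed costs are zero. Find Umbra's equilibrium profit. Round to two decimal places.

5.64

Umbra's profit: π_U = (107 - 4Q)q_U - (35q_U). Setting ∂π_U/∂q_U = 0: 72 - 8q_U - 4(q_T + q_K) = 0.
Talus's first-order condition: 98 - 8q_T - 4(q_U + q_K) = 0.
Kestrel's first-order condition: 99 - 8q_K - 4(q_U + q_T) = 0.
Summing all 3 equations gives 269 − 16Q = 0, hence Q = 269/16.
Back-substituting: q_U = (72 − 269/4)/4 = 19/16, q_T = (98 − 269/4)/4 = 123/16, q_K = (99 − 269/4)/4 = 127/16.
Price P = 107 - 4·(269/16) = 159/4.
Umbra's profit: (159/4 - 35)·(19/16) = 361/64.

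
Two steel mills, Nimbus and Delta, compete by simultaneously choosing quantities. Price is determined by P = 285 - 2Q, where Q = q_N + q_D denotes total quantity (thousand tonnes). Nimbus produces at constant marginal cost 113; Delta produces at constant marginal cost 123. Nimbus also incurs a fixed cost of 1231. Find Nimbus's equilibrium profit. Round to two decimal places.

609.22

Nimbus's profit: π_N = (285 - 2Q)q_N - (113q_N). Setting ∂π_N/∂q_N = 0: 172 - 4q_N - 2(q_D) = 0.
Delta's first-order condition: 162 - 4q_D - 2(q_N) = 0.
So q_N = (172 - 2q_D)/4 and q_D = (162 - 2q_N)/4.
Substituting one into the other gives q_N = 91/3 and q_D = 76/3.
Price P = 285 - 2·(167/3) = 521/3.
Nimbus's profit: (521/3 - 113)·(91/3) - 1231 = 609.2222.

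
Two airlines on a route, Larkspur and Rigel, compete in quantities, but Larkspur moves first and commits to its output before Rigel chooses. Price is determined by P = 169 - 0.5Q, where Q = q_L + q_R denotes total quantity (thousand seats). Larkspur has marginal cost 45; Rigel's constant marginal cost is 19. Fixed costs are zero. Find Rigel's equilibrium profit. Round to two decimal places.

5100.50

Solve by backward induction. Given q_L, the follower Rigel maximises π_R = (169 - (1/2)q_L - (1/2)q_R)q_R - 19q_R.
Follower FOC: 150 - (1/2)q_L - q_R = 0, so q_R(q_L) = (150 - (1/2)q_L).
The leader anticipates this reaction. Substituting into P = 169 - 0.5Q gives P = 94 - (1/4)q_L, so π_L = (94 - (1/4)q_L)q_L - 45q_L.
Leader FOC: 49 - (1/2)q_L = 0, so q_L = 98.
Then q_R = (150 - (1/2)·98) = 101.
Price P = 169 - (1/2)·199 = 139/2.
Rigel's profit: (139/2 - 19)·101 = 5100.5000.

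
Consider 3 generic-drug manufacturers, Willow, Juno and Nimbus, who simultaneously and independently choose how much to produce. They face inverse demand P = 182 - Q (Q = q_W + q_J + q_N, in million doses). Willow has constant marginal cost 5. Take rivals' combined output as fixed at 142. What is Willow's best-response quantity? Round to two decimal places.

With rivals' combined output fixed at 142, Willow's profit is π_W = (182 - 142 - q_W)q_W - (5q_W) = (40 - q_W)q_W - (5q_W).
∂π_W/∂q_W = 35 - 2q_W = 0, so q_W = 35/2.

17.50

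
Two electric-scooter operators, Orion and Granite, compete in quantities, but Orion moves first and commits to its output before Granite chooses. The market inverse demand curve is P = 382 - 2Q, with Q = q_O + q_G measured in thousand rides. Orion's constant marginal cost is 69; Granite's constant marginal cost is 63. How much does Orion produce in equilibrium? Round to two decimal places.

The follower Granite best-responds to any q_O: π_G = (382 - 2Q)q_G - 63q_G.
∂π_G/∂q_G = 319 - 2q_O - 4q_G = 0 gives the reaction function q_G = (319 - 2q_O)/4.
Orion substitutes q_G(q_O) into its own profit: π_O = q_O(382 - 2q_O - (319 - 2q_O)/2) - 69q_O = (445/2 - q_O)q_O - 69q_O.
The leader's first-order condition 307/2 - 2q_O = 0 yields q_O = 307/4.
Then q_G = (319 - 2·(307/4))/4 = 331/8.

76.75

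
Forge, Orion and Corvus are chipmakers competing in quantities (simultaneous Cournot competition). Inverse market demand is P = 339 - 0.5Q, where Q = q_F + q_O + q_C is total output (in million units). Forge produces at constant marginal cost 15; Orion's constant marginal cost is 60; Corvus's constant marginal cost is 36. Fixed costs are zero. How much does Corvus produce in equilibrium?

Forge's profit: π_F = (339 - 0.5Q)q_F - (15q_F). Setting ∂π_F/∂q_F = 0: 324 - q_F - (1/2)(q_O + q_C) = 0.
Orion's profit: π_O = (339 - 0.5Q)q_O - (60q_O). Setting ∂π_O/∂q_O = 0: 279 - q_O - (1/2)(q_F + q_C) = 0.
Corvus's profit: π_C = (339 - 0.5Q)q_C - (36q_C). Setting ∂π_C/∂q_C = 0: 303 - q_C - (1/2)(q_F + q_O) = 0.
Adding the 3 first-order conditions: 906 − 2Q = 0, so Q = 453.
Back-substituting: q_F = (324 − 453/2)/(1/2) = 195, q_O = (279 − 453/2)/(1/2) = 105, q_C = (303 − 453/2)/(1/2) = 153.

153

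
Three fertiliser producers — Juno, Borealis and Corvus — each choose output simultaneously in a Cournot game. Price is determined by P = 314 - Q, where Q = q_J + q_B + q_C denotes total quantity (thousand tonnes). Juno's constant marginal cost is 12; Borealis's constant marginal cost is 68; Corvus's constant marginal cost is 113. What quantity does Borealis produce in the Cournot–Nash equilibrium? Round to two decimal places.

58.75

Juno's profit: π_J = (314 - Q)q_J - (12q_J). Setting ∂π_J/∂q_J = 0: 302 - 2q_J - (q_B + q_C) = 0.
Borealis's profit: π_B = (314 - Q)q_B - (68q_B). Setting ∂π_B/∂q_B = 0: 246 - 2q_B - (q_J + q_C) = 0.
Corvus's profit: π_C = (314 - Q)q_C - (113q_C). Setting ∂π_C/∂q_C = 0: 201 - 2q_C - (q_J + q_B) = 0.
Adding the 3 conditions: 749 − 2Q − 2Q = 0, i.e. Q = 749/4.
Back-substituting: q_J = (302 − 749/4) = 459/4, q_B = (246 − 749/4) = 235/4, q_C = (201 − 749/4) = 55/4.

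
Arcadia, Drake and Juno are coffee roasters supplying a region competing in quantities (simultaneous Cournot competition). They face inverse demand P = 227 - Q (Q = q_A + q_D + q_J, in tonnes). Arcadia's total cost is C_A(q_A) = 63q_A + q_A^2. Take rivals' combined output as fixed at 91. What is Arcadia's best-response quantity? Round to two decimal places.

With rivals' combined output fixed at 91, Arcadia's profit is π_A = (227 - 91 - q_A)q_A - (63q_A + q_A²) = (136 - q_A)q_A - (63q_A + q_A²).
∂π_A/∂q_A = 73 - 4q_A = 0, so q_A = 73/4.

18.25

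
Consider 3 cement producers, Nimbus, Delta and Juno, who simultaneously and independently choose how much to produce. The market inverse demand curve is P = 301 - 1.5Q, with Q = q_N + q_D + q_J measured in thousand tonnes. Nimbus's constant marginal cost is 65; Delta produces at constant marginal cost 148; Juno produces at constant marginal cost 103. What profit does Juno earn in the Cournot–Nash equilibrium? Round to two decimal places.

Nimbus's profit: π_N = (301 - 1.5Q)q_N - (65q_N). Setting ∂π_N/∂q_N = 0: 236 - 3q_N - (3/2)(q_D + q_J) = 0.
Delta's first-order condition: 153 - 3q_D - (3/2)(q_N + q_J) = 0.
Juno's first-order condition: 198 - 3q_J - (3/2)(q_N + q_D) = 0.
Adding the 3 conditions: 587 − 3Q − 3Q = 0, i.e. Q = 587/6.
Back-substituting: q_N = (236 − 587/4)/(3/2) = 119/2, q_D = (153 − 587/4)/(3/2) = 25/6, q_J = (198 − 587/4)/(3/2) = 205/6.
Price P = 301 - (3/2)·(587/6) = 617/4.
Juno's profit: (617/4 - 103)·(205/6) = 1751.0417.

1751.04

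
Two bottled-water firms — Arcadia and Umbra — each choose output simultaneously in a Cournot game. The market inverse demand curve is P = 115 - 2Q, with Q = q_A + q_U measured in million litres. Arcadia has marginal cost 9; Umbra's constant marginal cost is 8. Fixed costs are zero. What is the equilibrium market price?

44

Arcadia's profit: π_A = (115 - 2Q)q_A - (9q_A). Setting ∂π_A/∂q_A = 0: 106 - 4q_A - 2(q_U) = 0.
Umbra's first-order condition: 107 - 4q_U - 2(q_A) = 0.
So q_A = (106 - 2q_U)/4 and q_U = (107 - 2q_A)/4.
Substituting one into the other gives q_A = 35/2 and q_U = 18.
Total output Q = 71/2, so price P = 115 - 2·(71/2) = 44.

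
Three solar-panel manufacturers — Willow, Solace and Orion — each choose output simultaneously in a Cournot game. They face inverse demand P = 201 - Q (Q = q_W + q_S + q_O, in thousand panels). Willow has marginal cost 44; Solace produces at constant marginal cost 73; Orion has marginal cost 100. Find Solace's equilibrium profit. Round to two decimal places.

Willow's profit: π_W = (201 - Q)q_W - (44q_W). Setting ∂π_W/∂q_W = 0: 157 - 2q_W - (q_S + q_O) = 0.
Solace's first-order condition: 128 - 2q_S - (q_W + q_O) = 0.
Orion's first-order condition: 101 - 2q_O - (q_W + q_S) = 0.
Summing all 3 equations gives 386 − 4Q = 0, hence Q = 193/2.
Back-substituting: q_W = (157 − 193/2) = 121/2, q_S = (128 − 193/2) = 63/2, q_O = (101 − 193/2) = 9/2.
Price P = 201 - 193/2 = 209/2.
Solace's profit: (209/2 - 73)·(63/2) = 992.2500.

992.25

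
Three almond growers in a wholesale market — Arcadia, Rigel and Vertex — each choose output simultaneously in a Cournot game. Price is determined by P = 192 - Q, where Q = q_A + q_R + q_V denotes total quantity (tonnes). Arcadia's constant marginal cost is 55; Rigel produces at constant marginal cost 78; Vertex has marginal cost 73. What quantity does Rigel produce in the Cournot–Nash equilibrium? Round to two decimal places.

Arcadia's profit: π_A = (192 - Q)q_A - (55q_A). Setting ∂π_A/∂q_A = 0: 137 - 2q_A - (q_R + q_V) = 0.
Rigel's profit: π_R = (192 - Q)q_R - (78q_R). Setting ∂π_R/∂q_R = 0: 114 - 2q_R - (q_A + q_V) = 0.
Vertex's profit: π_V = (192 - Q)q_V - (73q_V). Setting ∂π_V/∂q_V = 0: 119 - 2q_V - (q_A + q_R) = 0.
Adding the 3 conditions: 370 − 2Q − 2Q = 0, i.e. Q = 185/2.
Back-substituting: q_A = (137 − 185/2) = 89/2, q_R = (114 − 185/2) = 43/2, q_V = (119 − 185/2) = 53/2.

21.50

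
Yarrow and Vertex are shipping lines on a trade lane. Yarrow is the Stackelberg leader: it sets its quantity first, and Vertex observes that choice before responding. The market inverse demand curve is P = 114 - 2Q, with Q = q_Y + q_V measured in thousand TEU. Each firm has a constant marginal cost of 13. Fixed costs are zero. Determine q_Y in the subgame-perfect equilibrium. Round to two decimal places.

25.25

Solve by backward induction. Given q_Y, the follower Vertex maximises π_V = (114 - 2q_Y - 2q_V)q_V - 13q_V.
Setting the follower's marginal profit to zero, 101 - 2q_Y - 4q_V = 0, i.e. q_V = (101 - 2q_Y)/4.
Yarrow substitutes q_V(q_Y) into its own profit: π_Y = q_Y(114 - 2q_Y - (101 - 2q_Y)/2) - 13q_Y = (127/2 - q_Y)q_Y - 13q_Y.
The leader's first-order condition 101/2 - 2q_Y = 0 yields q_Y = 101/4.
Then q_V = (101 - 2·(101/4))/4 = 101/8.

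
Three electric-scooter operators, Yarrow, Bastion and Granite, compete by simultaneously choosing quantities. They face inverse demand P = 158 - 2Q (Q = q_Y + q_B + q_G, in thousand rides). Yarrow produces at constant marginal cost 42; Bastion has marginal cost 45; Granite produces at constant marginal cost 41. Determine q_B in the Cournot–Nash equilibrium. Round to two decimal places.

13.25

Yarrow's profit: π_Y = (158 - 2Q)q_Y - (42q_Y). Setting ∂π_Y/∂q_Y = 0: 116 - 4q_Y - 2(q_B + q_G) = 0.
Bastion's first-order condition: 113 - 4q_B - 2(q_Y + q_G) = 0.
Granite's profit: π_G = (158 - 2Q)q_G - (41q_G). Setting ∂π_G/∂q_G = 0: 117 - 4q_G - 2(q_Y + q_B) = 0.
Adding the 3 conditions: 346 − 4Q − 4Q = 0, i.e. Q = 173/4.
Back-substituting: q_Y = (116 − 173/2)/2 = 59/4, q_B = (113 − 173/2)/2 = 53/4, q_G = (117 − 173/2)/2 = 61/4.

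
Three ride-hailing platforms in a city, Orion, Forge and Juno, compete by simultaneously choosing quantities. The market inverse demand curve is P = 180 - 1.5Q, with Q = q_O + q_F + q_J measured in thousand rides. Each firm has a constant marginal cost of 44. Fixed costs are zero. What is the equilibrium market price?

A representative firm's profit is π_i = q_i(180 - 1.5Q) - 44q_i.
Setting ∂π_i/∂q_i = 0 with rivals' quantities fixed: 136 - 3q_i - (3/2)·Σ_{j≠i} q_j = 0.
With identical firms every q_j equals q_i, so Σ_{j≠i} q_j = 2q_i and 136 = 6q_i, giving q_i = 68/3.
Total output Q = 68, so price P = 180 - (3/2)·68 = 78.

78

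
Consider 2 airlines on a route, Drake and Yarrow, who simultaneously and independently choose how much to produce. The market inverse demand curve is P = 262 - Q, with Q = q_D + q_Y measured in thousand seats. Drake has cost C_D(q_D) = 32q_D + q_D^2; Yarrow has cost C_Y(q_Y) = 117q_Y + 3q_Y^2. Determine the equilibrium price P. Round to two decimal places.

196.03

Drake's profit: π_D = (262 - Q)q_D - (32q_D + q_D²). Setting ∂π_D/∂q_D = 0: 230 - 4q_D - (q_Y) = 0.
Yarrow's profit: π_Y = (262 - Q)q_Y - (117q_Y + 3q_Y²). Setting ∂π_Y/∂q_Y = 0: 145 - 8q_Y - (q_D) = 0.
Best responses: q_D = (230 - q_Y)/4, q_Y = (145 - q_D)/8.
Substituting one into the other gives q_D = 1695/31 and q_Y = 350/31.
Total output Q = 65.9677, so price P = 262 - 65.9677 = 196.0323.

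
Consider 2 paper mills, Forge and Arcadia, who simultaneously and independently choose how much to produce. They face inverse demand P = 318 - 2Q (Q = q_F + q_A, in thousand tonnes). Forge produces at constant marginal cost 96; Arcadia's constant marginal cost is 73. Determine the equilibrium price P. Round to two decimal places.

Forge's profit: π_F = (318 - 2Q)q_F - (96q_F). Setting ∂π_F/∂q_F = 0: 222 - 4q_F - 2(q_A) = 0.
Arcadia's profit: π_A = (318 - 2Q)q_A - (73q_A). Setting ∂π_A/∂q_A = 0: 245 - 4q_A - 2(q_F) = 0.
Rearranging gives the reaction functions q_F = (222 - 2q_A)/4 and q_A = (245 - 2q_F)/4.
Substituting one into the other gives q_F = 199/6 and q_A = 134/3.
Total output Q = 467/6, so price P = 318 - 2·(467/6) = 487/3.

162.33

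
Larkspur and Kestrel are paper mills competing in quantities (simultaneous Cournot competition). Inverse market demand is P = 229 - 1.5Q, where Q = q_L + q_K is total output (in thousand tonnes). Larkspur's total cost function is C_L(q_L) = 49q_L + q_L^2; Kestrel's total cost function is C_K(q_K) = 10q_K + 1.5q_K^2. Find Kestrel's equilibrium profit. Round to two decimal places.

2651.57

Larkspur's profit: π_L = (229 - 1.5Q)q_L - (49q_L + q_L²). Setting ∂π_L/∂q_L = 0: 180 - 5q_L - (3/2)(q_K) = 0.
Kestrel's profit: π_K = (229 - 1.5Q)q_K - (10q_K + (3/2)q_K²). Setting ∂π_K/∂q_K = 0: 219 - 6q_K - (3/2)(q_L) = 0.
So q_L = (180 - (3/2)q_K)/5 and q_K = (219 - (3/2)q_L)/6.
Solving the pair: q_L = 1002/37, q_K = 1100/37.
Price P = 229 - (3/2)·56.8108 = 143.7838.
Kestrel's profit: 143.7838·(1100/37) - 10·(1100/37) - (3/2)(1100/37)² = 2651.5705.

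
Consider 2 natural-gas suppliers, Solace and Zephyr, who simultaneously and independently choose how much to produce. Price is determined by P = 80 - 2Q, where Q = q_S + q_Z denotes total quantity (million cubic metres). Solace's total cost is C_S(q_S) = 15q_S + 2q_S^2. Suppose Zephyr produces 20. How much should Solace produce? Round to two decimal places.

3.13

With the rival's output fixed at 20, Solace's profit is π_S = (80 - 2·20 - 2q_S)q_S - (15q_S + 2q_S²) = (40 - 2q_S)q_S - (15q_S + 2q_S²).
∂π_S/∂q_S = 25 - 8q_S = 0, so q_S = 25/8.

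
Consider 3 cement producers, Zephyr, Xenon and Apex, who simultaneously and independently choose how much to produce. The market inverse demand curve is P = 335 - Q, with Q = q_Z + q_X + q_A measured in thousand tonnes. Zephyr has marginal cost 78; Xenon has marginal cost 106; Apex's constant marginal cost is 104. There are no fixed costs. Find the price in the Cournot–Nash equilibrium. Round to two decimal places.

155.75

Zephyr's profit: π_Z = (335 - Q)q_Z - (78q_Z). Setting ∂π_Z/∂q_Z = 0: 257 - 2q_Z - (q_X + q_A) = 0.
Xenon's profit: π_X = (335 - Q)q_X - (106q_X). Setting ∂π_X/∂q_X = 0: 229 - 2q_X - (q_Z + q_A) = 0.
Apex's first-order condition: 231 - 2q_A - (q_Z + q_X) = 0.
Summing all 3 equations gives 717 − 4Q = 0, hence Q = 717/4.
Back-substituting: q_Z = (257 − 717/4) = 311/4, q_X = (229 − 717/4) = 199/4, q_A = (231 − 717/4) = 207/4.
Total output Q = 717/4, so price P = 335 - 717/4 = 623/4.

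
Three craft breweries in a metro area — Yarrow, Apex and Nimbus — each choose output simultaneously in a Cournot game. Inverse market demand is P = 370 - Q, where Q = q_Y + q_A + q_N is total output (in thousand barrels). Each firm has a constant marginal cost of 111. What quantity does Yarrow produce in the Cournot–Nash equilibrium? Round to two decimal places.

A representative firm's profit is π_i = q_i(370 - Q) - 111q_i.
Setting ∂π_i/∂q_i = 0 with rivals' quantities fixed: 259 - 2q_i - Σ_{j≠i} q_j = 0.
With identical firms every q_j equals q_i, so Σ_{j≠i} q_j = 2q_i and 259 = 4q_i, giving q_i = 259/4.

64.75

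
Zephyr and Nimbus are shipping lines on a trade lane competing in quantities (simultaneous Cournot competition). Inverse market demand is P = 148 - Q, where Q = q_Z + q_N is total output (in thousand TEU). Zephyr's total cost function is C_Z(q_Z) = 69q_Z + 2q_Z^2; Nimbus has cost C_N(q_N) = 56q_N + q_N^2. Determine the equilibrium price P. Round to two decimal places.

Zephyr's profit: π_Z = (148 - Q)q_Z - (69q_Z + 2q_Z²). Setting ∂π_Z/∂q_Z = 0: 79 - 6q_Z - (q_N) = 0.
Nimbus's profit: π_N = (148 - Q)q_N - (56q_N + q_N²). Setting ∂π_N/∂q_N = 0: 92 - 4q_N - (q_Z) = 0.
So q_Z = (79 - q_N)/6 and q_N = (92 - q_Z)/4.
Substituting one into the other gives q_Z = 224/23 and q_N = 473/23.
Total output Q = 697/23, so price P = 148 - 697/23 = 117.6957.

117.70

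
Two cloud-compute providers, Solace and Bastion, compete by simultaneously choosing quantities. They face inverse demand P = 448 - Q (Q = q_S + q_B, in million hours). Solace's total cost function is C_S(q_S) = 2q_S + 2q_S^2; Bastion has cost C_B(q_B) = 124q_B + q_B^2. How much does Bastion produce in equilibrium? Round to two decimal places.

65.13

Solace's profit: π_S = (448 - Q)q_S - (2q_S + 2q_S²). Setting ∂π_S/∂q_S = 0: 446 - 6q_S - (q_B) = 0.
Bastion's profit: π_B = (448 - Q)q_B - (124q_B + q_B²). Setting ∂π_B/∂q_B = 0: 324 - 4q_B - (q_S) = 0.
Best responses: q_S = (446 - q_B)/6, q_B = (324 - q_S)/4.
Solving the pair: q_S = 1460/23, q_B = 1498/23.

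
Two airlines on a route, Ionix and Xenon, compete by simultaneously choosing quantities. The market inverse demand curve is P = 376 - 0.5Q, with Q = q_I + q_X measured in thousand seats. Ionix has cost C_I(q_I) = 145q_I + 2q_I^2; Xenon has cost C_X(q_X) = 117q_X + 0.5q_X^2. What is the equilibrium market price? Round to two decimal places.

Ionix's profit: π_I = (376 - 0.5Q)q_I - (145q_I + 2q_I²). Setting ∂π_I/∂q_I = 0: 231 - 5q_I - (1/2)(q_X) = 0.
Xenon's profit: π_X = (376 - 0.5Q)q_X - (117q_X + (1/2)q_X²). Setting ∂π_X/∂q_X = 0: 259 - 2q_X - (1/2)(q_I) = 0.
So q_I = (231 - (1/2)q_X)/5 and q_X = (259 - (1/2)q_I)/2.
Solving the pair: q_I = 1330/39, q_X = 120.9744.
Total output Q = 155.0769, so price P = 376 - (1/2)·155.0769 = 298.4615.

298.46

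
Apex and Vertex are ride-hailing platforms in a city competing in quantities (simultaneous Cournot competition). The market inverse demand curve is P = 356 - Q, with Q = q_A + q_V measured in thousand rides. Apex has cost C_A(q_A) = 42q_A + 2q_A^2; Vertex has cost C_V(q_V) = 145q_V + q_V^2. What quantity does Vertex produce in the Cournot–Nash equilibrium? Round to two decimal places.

Apex's profit: π_A = (356 - Q)q_A - (42q_A + 2q_A²). Setting ∂π_A/∂q_A = 0: 314 - 6q_A - (q_V) = 0.
Vertex's profit: π_V = (356 - Q)q_V - (145q_V + q_V²). Setting ∂π_V/∂q_V = 0: 211 - 4q_V - (q_A) = 0.
So q_A = (314 - q_V)/6 and q_V = (211 - q_A)/4.
Substituting one into the other gives q_A = 1045/23 and q_V = 952/23.

41.39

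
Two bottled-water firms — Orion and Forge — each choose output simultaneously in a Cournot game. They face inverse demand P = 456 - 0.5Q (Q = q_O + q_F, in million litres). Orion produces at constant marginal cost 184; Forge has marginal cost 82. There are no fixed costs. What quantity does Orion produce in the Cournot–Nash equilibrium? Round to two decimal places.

113.33

Orion's profit: π_O = (456 - 0.5Q)q_O - (184q_O). Setting ∂π_O/∂q_O = 0: 272 - q_O - (1/2)(q_F) = 0.
Forge's first-order condition: 374 - q_F - (1/2)(q_O) = 0.
So q_O = (272 - (1/2)q_F) and q_F = (374 - (1/2)q_O).
Substituting one into the other gives q_O = 340/3 and q_F = 952/3.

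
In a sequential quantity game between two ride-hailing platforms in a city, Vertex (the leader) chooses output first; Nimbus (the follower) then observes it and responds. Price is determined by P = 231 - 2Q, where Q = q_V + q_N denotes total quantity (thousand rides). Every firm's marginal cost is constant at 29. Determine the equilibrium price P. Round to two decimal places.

79.50

Solve by backward induction. Given q_V, the follower Nimbus maximises π_N = (231 - 2q_V - 2q_N)q_N - 29q_N.
∂π_N/∂q_N = 202 - 2q_V - 4q_N = 0 gives the reaction function q_N = (202 - 2q_V)/4.
The leader anticipates this reaction. Substituting into P = 231 - 2Q gives P = 130 - q_V, so π_V = (130 - q_V)q_V - 29q_V.
Leader FOC: 101 - 2q_V = 0, so q_V = 101/2.
Then q_N = (202 - 2·(101/2))/4 = 101/4.
Total output Q = 303/4, so price P = 231 - 2·(303/4) = 159/2.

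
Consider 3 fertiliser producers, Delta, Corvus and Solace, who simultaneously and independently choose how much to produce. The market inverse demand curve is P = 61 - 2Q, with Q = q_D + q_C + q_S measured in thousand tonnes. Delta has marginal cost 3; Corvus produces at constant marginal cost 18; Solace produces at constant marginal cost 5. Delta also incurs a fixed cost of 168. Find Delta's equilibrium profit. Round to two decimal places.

Delta's profit: π_D = (61 - 2Q)q_D - (3q_D). Setting ∂π_D/∂q_D = 0: 58 - 4q_D - 2(q_C + q_S) = 0.
Corvus's profit: π_C = (61 - 2Q)q_C - (18q_C). Setting ∂π_C/∂q_C = 0: 43 - 4q_C - 2(q_D + q_S) = 0.
Solace's first-order condition: 56 - 4q_S - 2(q_D + q_C) = 0.
Adding the 3 conditions: 157 − 4Q − 4Q = 0, i.e. Q = 157/8.
Back-substituting: q_D = (58 − 157/4)/2 = 75/8, q_C = (43 − 157/4)/2 = 15/8, q_S = (56 − 157/4)/2 = 67/8.
Price P = 61 - 2·(157/8) = 87/4.
Delta's profit: (87/4 - 3)·(75/8) - 168 = 249/32.

7.78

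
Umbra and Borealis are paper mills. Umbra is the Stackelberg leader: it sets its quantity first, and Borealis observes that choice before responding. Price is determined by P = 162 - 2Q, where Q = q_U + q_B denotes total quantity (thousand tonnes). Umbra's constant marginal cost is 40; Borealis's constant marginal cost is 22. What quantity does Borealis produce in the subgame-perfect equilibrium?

22

Solve by backward induction. Given q_U, the follower Borealis maximises π_B = (162 - 2q_U - 2q_B)q_B - 22q_B.
Setting the follower's marginal profit to zero, 140 - 2q_U - 4q_B = 0, i.e. q_B = (140 - 2q_U)/4.
The leader anticipates this reaction. Substituting into P = 162 - 2Q gives P = 92 - q_U, so π_U = (92 - q_U)q_U - 40q_U.
Maximising: ∂π_U/∂q_U = 52 - 2q_U = 0, giving q_U = 26.
Then q_B = (140 - 2·26)/4 = 22.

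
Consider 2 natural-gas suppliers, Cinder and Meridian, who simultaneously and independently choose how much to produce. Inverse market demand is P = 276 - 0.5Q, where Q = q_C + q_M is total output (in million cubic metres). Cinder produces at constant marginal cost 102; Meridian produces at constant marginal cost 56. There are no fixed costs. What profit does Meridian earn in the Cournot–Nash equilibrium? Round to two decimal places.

Cinder's profit: π_C = (276 - 0.5Q)q_C - (102q_C). Setting ∂π_C/∂q_C = 0: 174 - q_C - (1/2)(q_M) = 0.
Meridian's profit: π_M = (276 - 0.5Q)q_M - (56q_M). Setting ∂π_M/∂q_M = 0: 220 - q_M - (1/2)(q_C) = 0.
So q_C = (174 - (1/2)q_M) and q_M = (220 - (1/2)q_C).
Substituting one into the other gives q_C = 256/3 and q_M = 532/3.
Price P = 276 - (1/2)·(788/3) = 434/3.
Meridian's profit: (434/3 - 56)·(532/3) = 15723.5556.

15723.56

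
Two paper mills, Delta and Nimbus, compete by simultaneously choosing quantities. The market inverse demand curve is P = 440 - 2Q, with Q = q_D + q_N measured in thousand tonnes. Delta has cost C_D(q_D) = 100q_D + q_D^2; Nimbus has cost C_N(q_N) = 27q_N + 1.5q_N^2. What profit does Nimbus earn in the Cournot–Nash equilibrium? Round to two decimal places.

Delta's profit: π_D = (440 - 2Q)q_D - (100q_D + q_D²). Setting ∂π_D/∂q_D = 0: 340 - 6q_D - 2(q_N) = 0.
Nimbus's profit: π_N = (440 - 2Q)q_N - (27q_N + (3/2)q_N²). Setting ∂π_N/∂q_N = 0: 413 - 7q_N - 2(q_D) = 0.
Best responses: q_D = (340 - 2q_N)/6, q_N = (413 - 2q_D)/7.
Substituting one into the other gives q_D = 777/19 and q_N = 899/19.
Price P = 440 - 2·(1676/19) = 263.5789.
Nimbus's profit: 263.5789·(899/19) - 27·(899/19) - (3/2)(899/19)² = 7835.7438.

7835.74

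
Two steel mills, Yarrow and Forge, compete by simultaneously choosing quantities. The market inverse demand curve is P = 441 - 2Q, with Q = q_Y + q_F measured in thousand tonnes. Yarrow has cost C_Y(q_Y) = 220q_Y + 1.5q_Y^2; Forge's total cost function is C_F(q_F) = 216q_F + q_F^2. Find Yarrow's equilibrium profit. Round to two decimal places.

Yarrow's profit: π_Y = (441 - 2Q)q_Y - (220q_Y + (3/2)q_Y²). Setting ∂π_Y/∂q_Y = 0: 221 - 7q_Y - 2(q_F) = 0.
Forge's first-order condition: 225 - 6q_F - 2(q_Y) = 0.
Rearranging gives the reaction functions q_Y = (221 - 2q_F)/7 and q_F = (225 - 2q_Y)/6.
Solving the pair: q_Y = 438/19, q_F = 1133/38.
Price P = 441 - 2·52.8684 = 335.2632.
Yarrow's profit: 335.2632·(438/19) - 220·(438/19) - (3/2)(438/19)² = 1859.9834.

1859.98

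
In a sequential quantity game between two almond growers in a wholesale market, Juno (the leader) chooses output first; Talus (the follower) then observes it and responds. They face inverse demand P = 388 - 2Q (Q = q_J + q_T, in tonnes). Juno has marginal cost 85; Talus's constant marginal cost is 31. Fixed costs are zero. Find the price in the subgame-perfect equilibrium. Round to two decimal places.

147.25

Solve by backward induction. Given q_J, the follower Talus maximises π_T = (388 - 2q_J - 2q_T)q_T - 31q_T.
∂π_T/∂q_T = 357 - 2q_J - 4q_T = 0 gives the reaction function q_T = (357 - 2q_J)/4.
Juno substitutes q_T(q_J) into its own profit: π_J = q_J(388 - 2q_J - (357 - 2q_J)/2) - 85q_J = (419/2 - q_J)q_J - 85q_J.
Maximising: ∂π_J/∂q_J = 249/2 - 2q_J = 0, giving q_J = 249/4.
Then q_T = (357 - 2·(249/4))/4 = 465/8.
Total output Q = 963/8, so price P = 388 - 2·(963/8) = 589/4.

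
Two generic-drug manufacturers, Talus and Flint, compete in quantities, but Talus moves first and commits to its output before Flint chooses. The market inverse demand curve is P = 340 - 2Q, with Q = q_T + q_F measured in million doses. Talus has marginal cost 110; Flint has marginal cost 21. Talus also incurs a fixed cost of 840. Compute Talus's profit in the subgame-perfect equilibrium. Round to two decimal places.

Solve by backward induction. Given q_T, the follower Flint maximises π_F = (340 - 2q_T - 2q_F)q_F - 21q_F.
∂π_F/∂q_F = 319 - 2q_T - 4q_F = 0 gives the reaction function q_F = (319 - 2q_T)/4.
The leader anticipates this reaction. Substituting into P = 340 - 2Q gives P = 361/2 - q_T, so π_T = (361/2 - q_T)q_T - 110q_T.
Leader FOC: 141/2 - 2q_T = 0, so q_T = 141/4.
Then q_F = (319 - 2·(141/4))/4 = 497/8.
Price P = 340 - 2·(779/8) = 581/4.
Talus's profit: (581/4 - 110)·(141/4) - 840 = 402.5625.

402.56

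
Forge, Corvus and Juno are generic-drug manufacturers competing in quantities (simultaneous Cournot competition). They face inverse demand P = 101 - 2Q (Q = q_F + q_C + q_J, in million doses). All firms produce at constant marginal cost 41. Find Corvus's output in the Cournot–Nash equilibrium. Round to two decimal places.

7.50

A representative firm's profit is π_i = q_i(101 - 2Q) - 41q_i.
Setting ∂π_i/∂q_i = 0 with rivals' quantities fixed: 60 - 4q_i - 2·Σ_{j≠i} q_j = 0.
With identical firms every q_j equals q_i, so Σ_{j≠i} q_j = 2q_i and 60 = 8q_i, giving q_i = 15/2.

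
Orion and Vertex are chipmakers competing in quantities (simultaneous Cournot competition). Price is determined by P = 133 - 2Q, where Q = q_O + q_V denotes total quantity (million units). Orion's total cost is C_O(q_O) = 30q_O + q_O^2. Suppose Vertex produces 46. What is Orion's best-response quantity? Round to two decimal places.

1.83

With the rival's output fixed at 46, Orion's profit is π_O = (133 - 2·46 - 2q_O)q_O - (30q_O + q_O²) = (41 - 2q_O)q_O - (30q_O + q_O²).
∂π_O/∂q_O = 11 - 6q_O = 0, so q_O = 11/6.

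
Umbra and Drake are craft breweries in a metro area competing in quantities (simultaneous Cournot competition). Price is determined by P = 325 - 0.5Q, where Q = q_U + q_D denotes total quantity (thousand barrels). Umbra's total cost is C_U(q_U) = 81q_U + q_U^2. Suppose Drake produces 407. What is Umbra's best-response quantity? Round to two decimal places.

With the rival's output fixed at 407, Umbra's profit is π_U = (325 - (1/2)·407 - (1/2)q_U)q_U - (81q_U + q_U²) = (243/2 - (1/2)q_U)q_U - (81q_U + q_U²).
∂π_U/∂q_U = 81/2 - 3q_U = 0, so q_U = 27/2.

13.50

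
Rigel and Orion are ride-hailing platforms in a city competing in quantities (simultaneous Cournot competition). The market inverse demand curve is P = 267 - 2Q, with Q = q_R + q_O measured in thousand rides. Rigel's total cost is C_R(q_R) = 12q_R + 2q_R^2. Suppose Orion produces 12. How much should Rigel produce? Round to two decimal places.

28.88

With the rival's output fixed at 12, Rigel's profit is π_R = (267 - 2·12 - 2q_R)q_R - (12q_R + 2q_R²) = (243 - 2q_R)q_R - (12q_R + 2q_R²).
∂π_R/∂q_R = 231 - 8q_R = 0, so q_R = 231/8.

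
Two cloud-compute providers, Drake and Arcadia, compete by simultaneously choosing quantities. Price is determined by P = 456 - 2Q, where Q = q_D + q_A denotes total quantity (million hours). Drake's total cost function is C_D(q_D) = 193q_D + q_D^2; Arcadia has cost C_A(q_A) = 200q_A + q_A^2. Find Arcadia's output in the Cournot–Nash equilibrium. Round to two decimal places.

31.56

Drake's profit: π_D = (456 - 2Q)q_D - (193q_D + q_D²). Setting ∂π_D/∂q_D = 0: 263 - 6q_D - 2(q_A) = 0.
Arcadia's profit: π_A = (456 - 2Q)q_A - (200q_A + q_A²). Setting ∂π_A/∂q_A = 0: 256 - 6q_A - 2(q_D) = 0.
Best responses: q_D = (263 - 2q_A)/6, q_A = (256 - 2q_D)/6.
Substituting one into the other gives q_D = 533/16 and q_A = 505/16.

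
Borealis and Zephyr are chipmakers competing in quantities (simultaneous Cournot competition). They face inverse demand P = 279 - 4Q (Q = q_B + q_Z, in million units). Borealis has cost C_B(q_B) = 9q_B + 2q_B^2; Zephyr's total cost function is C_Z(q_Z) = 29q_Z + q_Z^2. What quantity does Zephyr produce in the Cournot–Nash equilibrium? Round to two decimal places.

Borealis's profit: π_B = (279 - 4Q)q_B - (9q_B + 2q_B²). Setting ∂π_B/∂q_B = 0: 270 - 12q_B - 4(q_Z) = 0.
Zephyr's profit: π_Z = (279 - 4Q)q_Z - (29q_Z + q_Z²). Setting ∂π_Z/∂q_Z = 0: 250 - 10q_Z - 4(q_B) = 0.
Best responses: q_B = (270 - 4q_Z)/12, q_Z = (250 - 4q_B)/10.
Substituting one into the other gives q_B = 425/26 and q_Z = 240/13.

18.46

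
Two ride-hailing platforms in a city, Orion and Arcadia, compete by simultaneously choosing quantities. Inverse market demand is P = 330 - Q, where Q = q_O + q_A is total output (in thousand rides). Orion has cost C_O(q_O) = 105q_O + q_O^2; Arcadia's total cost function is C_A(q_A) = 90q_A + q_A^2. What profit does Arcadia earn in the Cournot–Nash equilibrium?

4802

Orion's profit: π_O = (330 - Q)q_O - (105q_O + q_O²). Setting ∂π_O/∂q_O = 0: 225 - 4q_O - (q_A) = 0.
Arcadia's first-order condition: 240 - 4q_A - (q_O) = 0.
Rearranging gives the reaction functions q_O = (225 - q_A)/4 and q_A = (240 - q_O)/4.
Substituting one into the other gives q_O = 44 and q_A = 49.
Price P = 330 - 93 = 237.
Arcadia's profit: 237·49 - 90·49 - 49² = 4802.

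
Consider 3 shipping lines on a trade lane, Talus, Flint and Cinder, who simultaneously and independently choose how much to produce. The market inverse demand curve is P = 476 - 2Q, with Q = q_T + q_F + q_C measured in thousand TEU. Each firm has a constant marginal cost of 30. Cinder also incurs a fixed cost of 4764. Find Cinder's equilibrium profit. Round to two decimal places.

Each firm earns π_i = (476 - 2Q)q_i - 30q_i.
Setting ∂π_i/∂q_i = 0 with rivals' quantities fixed: 446 - 4q_i - 2·Σ_{j≠i} q_j = 0.
With identical firms every q_j equals q_i, so Σ_{j≠i} q_j = 2q_i and 446 = 8q_i, giving q_i = 223/4.
Price P = 476 - 2·(669/4) = 283/2.
Cinder's profit: (283/2 - 30)·(223/4) - 4764 = 1452.1250.

1452.13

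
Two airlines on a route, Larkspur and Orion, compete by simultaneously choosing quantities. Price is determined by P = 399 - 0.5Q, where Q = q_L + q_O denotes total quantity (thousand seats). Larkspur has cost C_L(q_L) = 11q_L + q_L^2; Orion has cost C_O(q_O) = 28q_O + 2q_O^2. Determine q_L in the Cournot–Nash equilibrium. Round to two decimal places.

118.95

Larkspur's profit: π_L = (399 - 0.5Q)q_L - (11q_L + q_L²). Setting ∂π_L/∂q_L = 0: 388 - 3q_L - (1/2)(q_O) = 0.
Orion's profit: π_O = (399 - 0.5Q)q_O - (28q_O + 2q_O²). Setting ∂π_O/∂q_O = 0: 371 - 5q_O - (1/2)(q_L) = 0.
So q_L = (388 - (1/2)q_O)/3 and q_O = (371 - (1/2)q_L)/5.
Solving the pair: q_L = 118.9492, q_O = 62.3051.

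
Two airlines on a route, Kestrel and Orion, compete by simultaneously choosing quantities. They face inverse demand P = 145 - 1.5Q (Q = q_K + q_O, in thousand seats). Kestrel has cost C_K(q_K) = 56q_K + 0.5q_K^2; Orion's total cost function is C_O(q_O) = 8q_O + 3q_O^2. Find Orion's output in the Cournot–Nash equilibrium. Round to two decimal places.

12.28

Kestrel's profit: π_K = (145 - 1.5Q)q_K - (56q_K + (1/2)q_K²). Setting ∂π_K/∂q_K = 0: 89 - 4q_K - (3/2)(q_O) = 0.
Orion's first-order condition: 137 - 9q_O - (3/2)(q_K) = 0.
Best responses: q_K = (89 - (3/2)q_O)/4, q_O = (137 - (3/2)q_K)/9.
Solving the pair: q_K = 794/45, q_O = 1658/135.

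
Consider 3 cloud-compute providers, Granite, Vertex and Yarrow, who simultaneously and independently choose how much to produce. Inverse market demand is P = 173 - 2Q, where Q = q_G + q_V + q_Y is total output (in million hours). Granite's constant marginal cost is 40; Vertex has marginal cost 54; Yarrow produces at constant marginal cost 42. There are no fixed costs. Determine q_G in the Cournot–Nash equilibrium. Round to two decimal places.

18.63

Granite's profit: π_G = (173 - 2Q)q_G - (40q_G). Setting ∂π_G/∂q_G = 0: 133 - 4q_G - 2(q_V + q_Y) = 0.
Vertex's first-order condition: 119 - 4q_V - 2(q_G + q_Y) = 0.
Yarrow's profit: π_Y = (173 - 2Q)q_Y - (42q_Y). Setting ∂π_Y/∂q_Y = 0: 131 - 4q_Y - 2(q_G + q_V) = 0.
Adding the 3 conditions: 383 − 4Q − 4Q = 0, i.e. Q = 383/8.
Back-substituting: q_G = (133 − 383/4)/2 = 149/8, q_V = (119 − 383/4)/2 = 93/8, q_Y = (131 − 383/4)/2 = 141/8.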